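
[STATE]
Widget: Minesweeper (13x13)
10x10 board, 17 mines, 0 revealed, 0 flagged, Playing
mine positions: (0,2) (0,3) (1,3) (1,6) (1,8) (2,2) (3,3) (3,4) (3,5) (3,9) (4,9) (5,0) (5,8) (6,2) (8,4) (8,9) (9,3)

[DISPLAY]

■■■■■■■■■■   
■■■■■■■■■■   
■■■■■■■■■■   
■■■■■■■■■■   
■■■■■■■■■■   
■■■■■■■■■■   
■■■■■■■■■■   
■■■■■■■■■■   
■■■■■■■■■■   
■■■■■■■■■■   
             
             
             


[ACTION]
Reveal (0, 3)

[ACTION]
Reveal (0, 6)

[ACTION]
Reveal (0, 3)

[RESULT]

■■✹✹■■■■■■   
■■■✹■■✹■✹■   
■■✹■■■■■■■   
■■■✹✹✹■■■✹   
■■■■■■■■■✹   
✹■■■■■■■✹■   
■■✹■■■■■■■   
■■■■■■■■■■   
■■■■✹■■■■✹   
■■■✹■■■■■■   
             
             
             


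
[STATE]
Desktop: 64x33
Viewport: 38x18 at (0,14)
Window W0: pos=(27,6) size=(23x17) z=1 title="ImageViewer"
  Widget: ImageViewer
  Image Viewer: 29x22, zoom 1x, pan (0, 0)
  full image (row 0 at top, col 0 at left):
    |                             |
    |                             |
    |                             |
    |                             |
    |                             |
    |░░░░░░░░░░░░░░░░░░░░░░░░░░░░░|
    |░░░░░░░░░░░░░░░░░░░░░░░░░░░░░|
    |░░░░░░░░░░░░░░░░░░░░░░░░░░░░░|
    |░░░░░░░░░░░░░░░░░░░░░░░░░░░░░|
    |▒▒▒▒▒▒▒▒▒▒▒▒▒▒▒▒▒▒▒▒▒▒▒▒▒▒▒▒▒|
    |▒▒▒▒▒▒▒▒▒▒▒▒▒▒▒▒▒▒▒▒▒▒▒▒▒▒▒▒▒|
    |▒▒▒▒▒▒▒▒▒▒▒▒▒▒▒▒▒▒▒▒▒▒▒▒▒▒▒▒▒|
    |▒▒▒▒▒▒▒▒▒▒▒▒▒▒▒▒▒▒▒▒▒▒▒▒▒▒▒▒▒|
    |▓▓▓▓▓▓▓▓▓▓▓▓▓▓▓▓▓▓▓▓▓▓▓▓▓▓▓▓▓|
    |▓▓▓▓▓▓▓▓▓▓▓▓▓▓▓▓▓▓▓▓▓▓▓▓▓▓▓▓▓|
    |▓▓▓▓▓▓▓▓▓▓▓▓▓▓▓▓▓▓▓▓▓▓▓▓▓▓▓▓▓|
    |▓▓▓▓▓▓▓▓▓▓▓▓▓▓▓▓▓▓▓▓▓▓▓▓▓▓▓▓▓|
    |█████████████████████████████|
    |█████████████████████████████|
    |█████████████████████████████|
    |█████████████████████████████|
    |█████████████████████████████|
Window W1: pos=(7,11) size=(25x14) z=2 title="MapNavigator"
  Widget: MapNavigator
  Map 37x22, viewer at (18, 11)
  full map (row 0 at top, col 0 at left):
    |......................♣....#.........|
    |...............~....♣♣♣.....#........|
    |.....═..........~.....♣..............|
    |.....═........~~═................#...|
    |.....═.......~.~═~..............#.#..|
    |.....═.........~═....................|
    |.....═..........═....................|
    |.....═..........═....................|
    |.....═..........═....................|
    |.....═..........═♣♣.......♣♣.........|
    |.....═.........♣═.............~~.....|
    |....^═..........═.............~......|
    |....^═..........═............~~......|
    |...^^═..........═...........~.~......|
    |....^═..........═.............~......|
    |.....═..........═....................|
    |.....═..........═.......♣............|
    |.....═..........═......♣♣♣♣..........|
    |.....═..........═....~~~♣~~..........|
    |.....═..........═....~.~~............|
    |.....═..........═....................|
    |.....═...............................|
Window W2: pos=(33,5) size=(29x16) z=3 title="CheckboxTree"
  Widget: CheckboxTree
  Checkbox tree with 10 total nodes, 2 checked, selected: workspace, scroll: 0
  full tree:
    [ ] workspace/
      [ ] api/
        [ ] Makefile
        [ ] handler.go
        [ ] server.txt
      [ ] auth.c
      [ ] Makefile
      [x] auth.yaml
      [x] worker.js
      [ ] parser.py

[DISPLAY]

       ┃.........═.............┃░┃   [
       ┃.........═.............┃░┃   [
       ┃.........═.............┃░┃   [
       ┃.........═♣♣.......♣♣..┃░┃   [
       ┃........♣═.............┃▒┃    
       ┃.........═.@...........┃▒┃    
       ┃.........═............~┃▒┗━━━━
       ┃.........═...........~.┃▒▒▒▒▒▒
       ┃.........═.............┃━━━━━━
       ┃.........═.............┃      
       ┗━━━━━━━━━━━━━━━━━━━━━━━┛      
                                      
                                      
                                      
                                      
                                      
                                      
                                      


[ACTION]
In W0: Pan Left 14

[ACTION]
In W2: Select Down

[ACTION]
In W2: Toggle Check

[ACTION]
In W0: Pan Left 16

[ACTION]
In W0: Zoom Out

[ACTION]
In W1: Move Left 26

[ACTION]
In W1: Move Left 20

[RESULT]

       ┃           .....═......┃░┃   [
       ┃           .....═......┃░┃   [
       ┃           .....═......┃░┃   [
       ┃           .....═......┃░┃   [
       ┃           .....═......┃▒┃    
       ┃           @...^═......┃▒┃    
       ┃           ....^═......┃▒┗━━━━
       ┃           ...^^═......┃▒▒▒▒▒▒
       ┃           ....^═......┃━━━━━━
       ┃           .....═......┃      
       ┗━━━━━━━━━━━━━━━━━━━━━━━┛      
                                      
                                      
                                      
                                      
                                      
                                      
                                      


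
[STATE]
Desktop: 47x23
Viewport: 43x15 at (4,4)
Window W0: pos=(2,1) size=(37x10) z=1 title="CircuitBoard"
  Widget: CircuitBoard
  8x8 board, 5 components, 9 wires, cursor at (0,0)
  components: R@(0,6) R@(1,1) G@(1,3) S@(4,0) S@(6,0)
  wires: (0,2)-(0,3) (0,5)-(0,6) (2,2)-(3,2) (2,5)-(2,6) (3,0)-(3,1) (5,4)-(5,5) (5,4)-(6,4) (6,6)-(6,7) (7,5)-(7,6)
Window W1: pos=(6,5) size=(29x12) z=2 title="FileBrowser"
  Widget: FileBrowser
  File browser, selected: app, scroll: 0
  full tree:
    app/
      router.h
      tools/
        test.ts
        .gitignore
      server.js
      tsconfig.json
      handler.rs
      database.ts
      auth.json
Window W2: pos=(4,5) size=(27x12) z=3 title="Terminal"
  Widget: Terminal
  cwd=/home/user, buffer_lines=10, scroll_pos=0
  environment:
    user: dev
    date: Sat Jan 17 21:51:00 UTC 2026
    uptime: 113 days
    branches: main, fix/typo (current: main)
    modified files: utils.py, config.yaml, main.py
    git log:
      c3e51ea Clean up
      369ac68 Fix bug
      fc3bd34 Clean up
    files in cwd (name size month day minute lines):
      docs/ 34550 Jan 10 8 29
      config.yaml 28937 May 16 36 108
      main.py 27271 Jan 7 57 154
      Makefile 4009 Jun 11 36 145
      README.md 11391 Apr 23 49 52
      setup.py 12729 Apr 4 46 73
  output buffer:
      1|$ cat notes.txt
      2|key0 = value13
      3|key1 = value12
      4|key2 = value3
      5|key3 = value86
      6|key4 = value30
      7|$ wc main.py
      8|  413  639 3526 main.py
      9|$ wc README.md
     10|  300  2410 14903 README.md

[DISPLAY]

  0 1 2 3 4 5 6 7                 ┃        
┏━━━━━━━━━━━━━━━━━━━━━━━━━┓━━━┓   ┃        
┃ Terminal                ┃   ┃   ┃        
┠─────────────────────────┨───┨   ┃        
┃$ cat notes.txt          ┃   ┃   ┃        
┃key0 = value13           ┃   ┃   ┃        
┃key1 = value12           ┃   ┃━━━┛        
┃key2 = value3            ┃   ┃            
┃key3 = value86           ┃   ┃            
┃key4 = value30           ┃   ┃            
┃$ wc main.py             ┃   ┃            
┃  413  639 3526 main.py  ┃   ┃            
┗━━━━━━━━━━━━━━━━━━━━━━━━━┛━━━┛            
                                           
                                           


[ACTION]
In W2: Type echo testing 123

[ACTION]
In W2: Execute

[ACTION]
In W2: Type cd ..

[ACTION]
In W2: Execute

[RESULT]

  0 1 2 3 4 5 6 7                 ┃        
┏━━━━━━━━━━━━━━━━━━━━━━━━━┓━━━┓   ┃        
┃ Terminal                ┃   ┃   ┃        
┠─────────────────────────┨───┨   ┃        
┃  413  639 3526 main.py  ┃   ┃   ┃        
┃$ wc README.md           ┃   ┃   ┃        
┃  300  2410 14903 README.┃   ┃━━━┛        
┃$ echo testing 123       ┃   ┃            
┃testing 123              ┃   ┃            
┃$ cd ..                  ┃   ┃            
┃                         ┃   ┃            
┃$ █                      ┃   ┃            
┗━━━━━━━━━━━━━━━━━━━━━━━━━┛━━━┛            
                                           
                                           


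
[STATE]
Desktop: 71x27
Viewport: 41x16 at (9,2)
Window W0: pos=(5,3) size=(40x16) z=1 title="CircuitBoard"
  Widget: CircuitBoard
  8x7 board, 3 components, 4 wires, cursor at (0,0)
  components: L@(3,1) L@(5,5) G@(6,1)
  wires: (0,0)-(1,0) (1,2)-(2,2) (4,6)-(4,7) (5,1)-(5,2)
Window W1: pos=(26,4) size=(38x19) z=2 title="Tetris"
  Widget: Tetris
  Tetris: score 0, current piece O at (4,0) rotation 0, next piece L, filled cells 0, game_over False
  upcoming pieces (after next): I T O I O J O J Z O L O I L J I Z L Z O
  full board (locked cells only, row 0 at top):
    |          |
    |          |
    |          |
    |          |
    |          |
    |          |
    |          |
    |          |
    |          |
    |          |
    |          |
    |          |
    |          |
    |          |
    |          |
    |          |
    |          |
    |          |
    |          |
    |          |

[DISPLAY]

                                         
━━━━━━━━━━━━━━━━━━━━━━━━━━━━━━━━━━━┓     
rcuitBoard       ┏━━━━━━━━━━━━━━━━━━━━━━━
─────────────────┃ Tetris                
0 1 2 3 4 5 6 7  ┠───────────────────────
[.]              ┃          │Next:       
 │               ┃          │  ▒         
 ·       ·       ┃          │▒▒▒         
         │       ┃          │            
         ·       ┃          │            
                 ┃          │            
     L           ┃          │Score:      
                 ┃          │0           
                 ┃          │            
                 ┃          │            
     · ─ ·       ┃          │            


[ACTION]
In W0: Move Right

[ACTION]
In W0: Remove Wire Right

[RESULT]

                                         
━━━━━━━━━━━━━━━━━━━━━━━━━━━━━━━━━━━┓     
rcuitBoard       ┏━━━━━━━━━━━━━━━━━━━━━━━
─────────────────┃ Tetris                
0 1 2 3 4 5 6 7  ┠───────────────────────
 ·  [.]          ┃          │Next:       
 │               ┃          │  ▒         
 ·       ·       ┃          │▒▒▒         
         │       ┃          │            
         ·       ┃          │            
                 ┃          │            
     L           ┃          │Score:      
                 ┃          │0           
                 ┃          │            
                 ┃          │            
     · ─ ·       ┃          │            


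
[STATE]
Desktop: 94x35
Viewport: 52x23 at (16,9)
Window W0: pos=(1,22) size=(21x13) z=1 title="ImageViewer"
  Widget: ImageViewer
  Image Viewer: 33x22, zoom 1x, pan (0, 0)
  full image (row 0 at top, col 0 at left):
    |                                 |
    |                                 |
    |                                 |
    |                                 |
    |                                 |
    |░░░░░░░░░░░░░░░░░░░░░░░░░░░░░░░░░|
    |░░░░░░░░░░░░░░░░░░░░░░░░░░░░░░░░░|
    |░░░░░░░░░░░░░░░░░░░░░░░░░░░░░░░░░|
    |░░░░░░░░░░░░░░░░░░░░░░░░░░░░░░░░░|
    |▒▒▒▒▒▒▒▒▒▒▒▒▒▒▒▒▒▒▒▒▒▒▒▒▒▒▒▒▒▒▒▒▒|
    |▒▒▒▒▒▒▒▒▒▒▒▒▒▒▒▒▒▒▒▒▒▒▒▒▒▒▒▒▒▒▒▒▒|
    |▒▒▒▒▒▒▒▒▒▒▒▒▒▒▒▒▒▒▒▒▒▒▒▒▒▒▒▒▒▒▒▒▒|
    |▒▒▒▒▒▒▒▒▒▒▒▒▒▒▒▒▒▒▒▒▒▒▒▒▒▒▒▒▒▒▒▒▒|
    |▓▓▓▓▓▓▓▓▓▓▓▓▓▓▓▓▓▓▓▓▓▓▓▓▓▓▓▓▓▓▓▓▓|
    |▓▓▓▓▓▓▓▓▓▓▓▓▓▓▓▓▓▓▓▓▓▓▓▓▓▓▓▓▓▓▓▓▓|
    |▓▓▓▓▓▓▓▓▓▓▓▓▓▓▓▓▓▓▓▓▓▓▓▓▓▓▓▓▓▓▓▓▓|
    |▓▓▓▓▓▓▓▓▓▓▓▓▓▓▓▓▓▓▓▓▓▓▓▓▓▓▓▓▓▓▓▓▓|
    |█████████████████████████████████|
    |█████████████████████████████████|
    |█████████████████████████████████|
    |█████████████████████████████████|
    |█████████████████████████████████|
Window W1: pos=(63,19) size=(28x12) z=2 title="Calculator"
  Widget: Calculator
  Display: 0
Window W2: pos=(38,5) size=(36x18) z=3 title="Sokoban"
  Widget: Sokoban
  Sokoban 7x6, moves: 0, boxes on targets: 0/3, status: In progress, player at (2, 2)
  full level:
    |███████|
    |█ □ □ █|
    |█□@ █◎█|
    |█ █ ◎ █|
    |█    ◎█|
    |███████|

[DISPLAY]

                      ┃█ □ □ █                      
                      ┃█□@ █◎█                      
                      ┃█ █ ◎ █                      
                      ┃█    ◎█                      
                      ┃███████                      
                      ┃Moves: 0  0/3                
                      ┃                             
                      ┃                             
                      ┃                             
                      ┃                             
                      ┃                             
                      ┃                             
                      ┃                             
━━━━━┓                ┗━━━━━━━━━━━━━━━━━━━━━━━━━━━━━
     ┃                                         ┃┌───
─────┨                                         ┃│ 7 
     ┃                                         ┃├───
     ┃                                         ┃│ 4 
     ┃                                         ┃├───
     ┃                                         ┃│ 1 
     ┃                                         ┃└───
░░░░░┃                                         ┗━━━━
░░░░░┃                                              


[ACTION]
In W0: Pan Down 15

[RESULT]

                      ┃█ □ □ █                      
                      ┃█□@ █◎█                      
                      ┃█ █ ◎ █                      
                      ┃█    ◎█                      
                      ┃███████                      
                      ┃Moves: 0  0/3                
                      ┃                             
                      ┃                             
                      ┃                             
                      ┃                             
                      ┃                             
                      ┃                             
                      ┃                             
━━━━━┓                ┗━━━━━━━━━━━━━━━━━━━━━━━━━━━━━
     ┃                                         ┃┌───
─────┨                                         ┃│ 7 
▓▓▓▓▓┃                                         ┃├───
▓▓▓▓▓┃                                         ┃│ 4 
█████┃                                         ┃├───
█████┃                                         ┃│ 1 
█████┃                                         ┃└───
█████┃                                         ┗━━━━
█████┃                                              


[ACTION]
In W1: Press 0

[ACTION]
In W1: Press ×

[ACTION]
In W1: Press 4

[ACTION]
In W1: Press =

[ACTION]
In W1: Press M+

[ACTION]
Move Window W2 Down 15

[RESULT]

                                                    
                                                    
                                                    
                                                    
                                                    
                                                    
                                                    
                                                    
                      ┏━━━━━━━━━━━━━━━━━━━━━━━━━━━━━
                      ┃ Sokoban                     
                      ┠─────────────────────────────
                      ┃███████                      
                      ┃█ □ □ █                      
━━━━━┓                ┃█□@ █◎█                      
     ┃                ┃█ █ ◎ █                      
─────┨                ┃█    ◎█                      
▓▓▓▓▓┃                ┃███████                      
▓▓▓▓▓┃                ┃Moves: 0  0/3                
█████┃                ┃                             
█████┃                ┃                             
█████┃                ┃                             
█████┃                ┃                             
█████┃                ┃                             


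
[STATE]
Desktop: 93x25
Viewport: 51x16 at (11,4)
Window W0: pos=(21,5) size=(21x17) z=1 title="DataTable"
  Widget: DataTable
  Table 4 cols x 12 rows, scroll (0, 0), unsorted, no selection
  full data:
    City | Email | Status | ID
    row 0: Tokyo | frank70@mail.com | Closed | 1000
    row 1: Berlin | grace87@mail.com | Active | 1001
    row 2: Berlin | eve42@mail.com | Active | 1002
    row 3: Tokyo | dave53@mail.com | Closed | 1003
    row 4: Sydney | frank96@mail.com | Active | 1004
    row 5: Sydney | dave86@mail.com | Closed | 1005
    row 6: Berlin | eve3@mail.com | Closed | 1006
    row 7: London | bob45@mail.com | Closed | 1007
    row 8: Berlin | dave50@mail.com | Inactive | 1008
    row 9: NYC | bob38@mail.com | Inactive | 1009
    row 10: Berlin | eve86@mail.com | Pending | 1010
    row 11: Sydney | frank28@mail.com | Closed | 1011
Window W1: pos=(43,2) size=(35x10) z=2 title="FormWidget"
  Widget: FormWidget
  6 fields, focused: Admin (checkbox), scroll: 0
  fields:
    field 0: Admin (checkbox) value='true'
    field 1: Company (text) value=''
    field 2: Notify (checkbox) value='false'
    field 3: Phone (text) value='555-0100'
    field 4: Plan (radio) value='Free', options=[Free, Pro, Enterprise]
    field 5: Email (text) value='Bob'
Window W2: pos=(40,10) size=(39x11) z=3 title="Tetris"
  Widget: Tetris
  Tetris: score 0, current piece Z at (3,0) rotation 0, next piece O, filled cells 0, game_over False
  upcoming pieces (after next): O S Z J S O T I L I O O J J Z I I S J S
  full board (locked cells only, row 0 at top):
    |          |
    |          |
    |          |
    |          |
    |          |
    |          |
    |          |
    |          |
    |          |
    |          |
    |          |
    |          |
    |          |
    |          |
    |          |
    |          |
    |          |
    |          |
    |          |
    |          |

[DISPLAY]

                                ┠──────────────────
          ┏━━━━━━━━━━━━━━━━━━━┓ ┃> Admin:      [x] 
          ┃ DataTable         ┃ ┃  Company:    [   
          ┠───────────────────┨ ┃  Notify:     [ ] 
          ┃City  │Email       ┃ ┃  Phone:      [555
          ┃──────┼────────────┃ ┃  Plan:       (●) 
          ┃Tokyo │frank70@mai┏━━━━━━━━━━━━━━━━━━━━━
          ┃Berlin│grace87@mai┃ Tetris              
          ┃Berlin│eve42@mail.┠─────────────────────
          ┃Tokyo │dave53@mail┃          │Next:     
          ┃Sydney│frank96@mai┃          │▓▓        
          ┃Sydney│dave86@mail┃          │▓▓        
          ┃Berlin│eve3@mail.c┃          │          
          ┃London│bob45@mail.┃          │          
          ┃Berlin│dave50@mail┃          │          
          ┃NYC   │bob38@mail.┃          │Score:    


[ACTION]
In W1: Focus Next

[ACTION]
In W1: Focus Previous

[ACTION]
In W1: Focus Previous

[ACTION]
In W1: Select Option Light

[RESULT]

                                ┠──────────────────
          ┏━━━━━━━━━━━━━━━━━━━┓ ┃  Admin:      [x] 
          ┃ DataTable         ┃ ┃  Company:    [   
          ┠───────────────────┨ ┃  Notify:     [ ] 
          ┃City  │Email       ┃ ┃  Phone:      [555
          ┃──────┼────────────┃ ┃  Plan:       (●) 
          ┃Tokyo │frank70@mai┏━━━━━━━━━━━━━━━━━━━━━
          ┃Berlin│grace87@mai┃ Tetris              
          ┃Berlin│eve42@mail.┠─────────────────────
          ┃Tokyo │dave53@mail┃          │Next:     
          ┃Sydney│frank96@mai┃          │▓▓        
          ┃Sydney│dave86@mail┃          │▓▓        
          ┃Berlin│eve3@mail.c┃          │          
          ┃London│bob45@mail.┃          │          
          ┃Berlin│dave50@mail┃          │          
          ┃NYC   │bob38@mail.┃          │Score:    


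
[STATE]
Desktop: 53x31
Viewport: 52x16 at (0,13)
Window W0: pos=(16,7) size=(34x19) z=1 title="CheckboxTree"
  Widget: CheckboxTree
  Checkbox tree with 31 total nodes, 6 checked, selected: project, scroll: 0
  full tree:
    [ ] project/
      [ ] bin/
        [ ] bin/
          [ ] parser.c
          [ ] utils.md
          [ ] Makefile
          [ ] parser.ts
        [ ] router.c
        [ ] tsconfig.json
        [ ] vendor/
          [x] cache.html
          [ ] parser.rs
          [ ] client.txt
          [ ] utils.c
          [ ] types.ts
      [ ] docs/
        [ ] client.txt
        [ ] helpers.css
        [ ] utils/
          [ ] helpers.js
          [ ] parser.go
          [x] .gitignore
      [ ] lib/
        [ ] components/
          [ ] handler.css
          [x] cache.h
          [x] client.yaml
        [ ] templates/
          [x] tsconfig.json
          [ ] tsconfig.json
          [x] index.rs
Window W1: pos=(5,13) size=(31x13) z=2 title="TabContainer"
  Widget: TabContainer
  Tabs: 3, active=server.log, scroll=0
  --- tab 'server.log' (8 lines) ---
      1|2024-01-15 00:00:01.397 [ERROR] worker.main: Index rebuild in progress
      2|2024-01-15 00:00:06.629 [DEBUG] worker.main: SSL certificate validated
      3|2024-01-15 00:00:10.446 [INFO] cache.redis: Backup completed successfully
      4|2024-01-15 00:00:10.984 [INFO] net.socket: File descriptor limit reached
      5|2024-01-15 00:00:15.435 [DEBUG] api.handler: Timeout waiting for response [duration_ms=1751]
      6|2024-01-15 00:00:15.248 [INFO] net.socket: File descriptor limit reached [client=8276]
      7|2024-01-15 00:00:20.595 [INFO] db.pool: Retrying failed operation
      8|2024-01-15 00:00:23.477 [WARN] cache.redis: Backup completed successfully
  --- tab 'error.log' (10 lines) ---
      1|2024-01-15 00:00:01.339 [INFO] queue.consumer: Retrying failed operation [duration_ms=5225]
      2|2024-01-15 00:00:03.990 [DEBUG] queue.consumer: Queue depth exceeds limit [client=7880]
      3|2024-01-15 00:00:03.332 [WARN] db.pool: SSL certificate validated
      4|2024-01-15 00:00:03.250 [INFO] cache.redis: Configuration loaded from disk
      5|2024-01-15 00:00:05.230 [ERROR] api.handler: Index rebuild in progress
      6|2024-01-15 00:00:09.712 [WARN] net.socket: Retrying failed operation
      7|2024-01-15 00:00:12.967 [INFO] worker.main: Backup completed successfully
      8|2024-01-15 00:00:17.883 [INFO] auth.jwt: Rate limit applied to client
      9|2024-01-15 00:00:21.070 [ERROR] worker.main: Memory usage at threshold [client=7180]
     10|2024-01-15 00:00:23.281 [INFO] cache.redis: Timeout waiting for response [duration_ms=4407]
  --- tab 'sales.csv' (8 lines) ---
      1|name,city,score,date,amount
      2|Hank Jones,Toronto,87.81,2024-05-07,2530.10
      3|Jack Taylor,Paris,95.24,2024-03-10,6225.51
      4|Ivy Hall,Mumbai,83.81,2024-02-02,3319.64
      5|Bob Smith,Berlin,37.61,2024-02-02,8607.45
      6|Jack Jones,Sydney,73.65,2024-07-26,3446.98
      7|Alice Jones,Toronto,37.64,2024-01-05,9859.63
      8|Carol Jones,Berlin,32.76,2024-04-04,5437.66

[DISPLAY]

     ┏━━━━━━━━━━━━━━━━━━━━━━━━━━━━━┓             ┃  
     ┃ TabContainer                ┃             ┃  
     ┠─────────────────────────────┨             ┃  
     ┃[server.log]│ error.log │ sal┃s            ┃  
     ┃─────────────────────────────┃             ┃  
     ┃2024-01-15 00:00:01.397 [ERRO┃son          ┃  
     ┃2024-01-15 00:00:06.629 [DEBU┃             ┃  
     ┃2024-01-15 00:00:10.446 [INFO┃ml           ┃  
     ┃2024-01-15 00:00:10.984 [INFO┃s            ┃  
     ┃2024-01-15 00:00:15.435 [DEBU┃xt           ┃  
     ┃2024-01-15 00:00:15.248 [INFO┃             ┃  
     ┃2024-01-15 00:00:20.595 [INFO┃             ┃  
     ┗━━━━━━━━━━━━━━━━━━━━━━━━━━━━━┛━━━━━━━━━━━━━┛  
                                                    
                                                    
                                                    


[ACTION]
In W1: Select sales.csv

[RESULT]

     ┏━━━━━━━━━━━━━━━━━━━━━━━━━━━━━┓             ┃  
     ┃ TabContainer                ┃             ┃  
     ┠─────────────────────────────┨             ┃  
     ┃ server.log │ error.log │[sal┃s            ┃  
     ┃─────────────────────────────┃             ┃  
     ┃name,city,score,date,amount  ┃son          ┃  
     ┃Hank Jones,Toronto,87.81,2024┃             ┃  
     ┃Jack Taylor,Paris,95.24,2024-┃ml           ┃  
     ┃Ivy Hall,Mumbai,83.81,2024-02┃s            ┃  
     ┃Bob Smith,Berlin,37.61,2024-0┃xt           ┃  
     ┃Jack Jones,Sydney,73.65,2024-┃             ┃  
     ┃Alice Jones,Toronto,37.64,202┃             ┃  
     ┗━━━━━━━━━━━━━━━━━━━━━━━━━━━━━┛━━━━━━━━━━━━━┛  
                                                    
                                                    
                                                    


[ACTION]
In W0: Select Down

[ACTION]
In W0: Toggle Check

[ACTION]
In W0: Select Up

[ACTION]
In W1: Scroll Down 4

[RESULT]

     ┏━━━━━━━━━━━━━━━━━━━━━━━━━━━━━┓             ┃  
     ┃ TabContainer                ┃             ┃  
     ┠─────────────────────────────┨             ┃  
     ┃ server.log │ error.log │[sal┃s            ┃  
     ┃─────────────────────────────┃             ┃  
     ┃Bob Smith,Berlin,37.61,2024-0┃son          ┃  
     ┃Jack Jones,Sydney,73.65,2024-┃             ┃  
     ┃Alice Jones,Toronto,37.64,202┃ml           ┃  
     ┃Carol Jones,Berlin,32.76,2024┃s            ┃  
     ┃                             ┃xt           ┃  
     ┃                             ┃             ┃  
     ┃                             ┃             ┃  
     ┗━━━━━━━━━━━━━━━━━━━━━━━━━━━━━┛━━━━━━━━━━━━━┛  
                                                    
                                                    
                                                    


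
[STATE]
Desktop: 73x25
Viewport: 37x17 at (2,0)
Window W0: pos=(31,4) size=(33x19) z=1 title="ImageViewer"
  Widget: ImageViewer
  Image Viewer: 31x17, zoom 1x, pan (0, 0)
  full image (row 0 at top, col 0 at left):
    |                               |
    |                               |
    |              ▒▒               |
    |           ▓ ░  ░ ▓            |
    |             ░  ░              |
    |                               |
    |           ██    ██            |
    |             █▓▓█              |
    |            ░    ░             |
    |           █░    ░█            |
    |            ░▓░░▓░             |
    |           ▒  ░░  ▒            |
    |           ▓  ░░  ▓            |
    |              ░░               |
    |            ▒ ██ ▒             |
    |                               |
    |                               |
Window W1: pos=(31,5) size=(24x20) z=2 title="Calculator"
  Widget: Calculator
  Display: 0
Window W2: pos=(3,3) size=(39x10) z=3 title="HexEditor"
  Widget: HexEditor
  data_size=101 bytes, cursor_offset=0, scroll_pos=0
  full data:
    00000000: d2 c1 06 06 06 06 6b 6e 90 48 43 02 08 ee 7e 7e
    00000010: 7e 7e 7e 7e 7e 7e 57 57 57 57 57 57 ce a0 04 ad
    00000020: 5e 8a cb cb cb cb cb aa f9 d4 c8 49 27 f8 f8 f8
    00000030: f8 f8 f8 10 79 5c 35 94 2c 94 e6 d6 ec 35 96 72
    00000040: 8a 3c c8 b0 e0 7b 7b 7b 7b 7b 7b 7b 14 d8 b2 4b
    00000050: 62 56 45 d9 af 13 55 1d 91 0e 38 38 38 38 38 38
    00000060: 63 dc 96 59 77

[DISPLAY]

                                     
                                     
                                     
 ┏━━━━━━━━━━━━━━━━━━━━━━━━━━━━━━━━━━━
 ┃ HexEditor                         
 ┠───────────────────────────────────
 ┃00000000  D2 c1 06 06 06 06 6b 6e  
 ┃00000010  7e 7e 7e 7e 7e 7e 57 57  
 ┃00000020  5e 8a cb cb cb cb cb aa  
 ┃00000030  f8 f8 f8 10 79 5c 35 94  
 ┃00000040  8a 3c c8 b0 e0 7b 7b 7b  
 ┃00000050  62 56 45 d9 af 13 55 1d  
 ┗━━━━━━━━━━━━━━━━━━━━━━━━━━━━━━━━━━━
                             ┃├───┼──
                             ┃│ 1 │ 2
                             ┃├───┼──
                             ┃│ 0 │ .


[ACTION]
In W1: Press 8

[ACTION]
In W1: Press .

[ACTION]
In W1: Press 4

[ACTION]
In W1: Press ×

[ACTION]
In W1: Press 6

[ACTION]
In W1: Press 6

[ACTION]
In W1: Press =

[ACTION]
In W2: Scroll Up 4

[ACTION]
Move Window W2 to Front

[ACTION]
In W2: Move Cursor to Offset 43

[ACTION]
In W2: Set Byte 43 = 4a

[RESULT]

                                     
                                     
                                     
 ┏━━━━━━━━━━━━━━━━━━━━━━━━━━━━━━━━━━━
 ┃ HexEditor                         
 ┠───────────────────────────────────
 ┃00000000  d2 c1 06 06 06 06 6b 6e  
 ┃00000010  7e 7e 7e 7e 7e 7e 57 57  
 ┃00000020  5e 8a cb cb cb cb cb aa  
 ┃00000030  f8 f8 f8 10 79 5c 35 94  
 ┃00000040  8a 3c c8 b0 e0 7b 7b 7b  
 ┃00000050  62 56 45 d9 af 13 55 1d  
 ┗━━━━━━━━━━━━━━━━━━━━━━━━━━━━━━━━━━━
                             ┃├───┼──
                             ┃│ 1 │ 2
                             ┃├───┼──
                             ┃│ 0 │ .


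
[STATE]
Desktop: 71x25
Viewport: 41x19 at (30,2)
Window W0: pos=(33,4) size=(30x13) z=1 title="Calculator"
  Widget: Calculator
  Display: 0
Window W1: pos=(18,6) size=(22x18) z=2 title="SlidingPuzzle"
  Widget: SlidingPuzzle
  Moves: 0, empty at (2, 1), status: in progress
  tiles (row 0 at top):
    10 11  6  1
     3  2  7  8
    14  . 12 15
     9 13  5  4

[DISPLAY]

                                         
                                         
   ┏━━━━━━━━━━━━━━━━━━━━━━━━━━━━┓        
   ┃ Calculator                 ┃        
━━━━━━━━━┓──────────────────────┨        
zle      ┃                     0┃        
─────────┨──┬───┬───┐           ┃        
────┬────┃8 │ 9 │ ÷ │           ┃        
  6 │  1 ┃──┼───┼───┤           ┃        
────┼────┃5 │ 6 │ × │           ┃        
  7 │  8 ┃──┼───┼───┤           ┃        
────┼────┃2 │ 3 │ - │           ┃        
 12 │ 15 ┃──┼───┼───┤           ┃        
────┼────┃. │ = │ + │           ┃        
  5 │  4 ┃━━━━━━━━━━━━━━━━━━━━━━┛        
────┴────┃                               
         ┃                               
         ┃                               
         ┃                               


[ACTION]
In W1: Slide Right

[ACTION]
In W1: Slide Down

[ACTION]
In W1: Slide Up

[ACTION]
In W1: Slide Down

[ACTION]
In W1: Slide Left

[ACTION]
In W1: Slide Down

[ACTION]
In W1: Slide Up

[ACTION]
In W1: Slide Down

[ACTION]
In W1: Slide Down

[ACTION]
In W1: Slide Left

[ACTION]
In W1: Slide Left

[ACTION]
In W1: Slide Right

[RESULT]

                                         
                                         
   ┏━━━━━━━━━━━━━━━━━━━━━━━━━━━━┓        
   ┃ Calculator                 ┃        
━━━━━━━━━┓──────────────────────┨        
zle      ┃                     0┃        
─────────┨──┬───┬───┐           ┃        
────┬────┃8 │ 9 │ ÷ │           ┃        
    │  1 ┃──┼───┼───┤           ┃        
────┼────┃5 │ 6 │ × │           ┃        
  7 │  8 ┃──┼───┼───┤           ┃        
────┼────┃2 │ 3 │ - │           ┃        
 12 │ 15 ┃──┼───┼───┤           ┃        
────┼────┃. │ = │ + │           ┃        
  5 │  4 ┃━━━━━━━━━━━━━━━━━━━━━━┛        
────┴────┃                               
         ┃                               
         ┃                               
         ┃                               


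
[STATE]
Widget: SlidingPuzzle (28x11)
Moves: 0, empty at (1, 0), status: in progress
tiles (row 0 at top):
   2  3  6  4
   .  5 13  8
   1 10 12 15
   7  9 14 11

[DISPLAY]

┌────┬────┬────┬────┐       
│  2 │  3 │  6 │  4 │       
├────┼────┼────┼────┤       
│    │  5 │ 13 │  8 │       
├────┼────┼────┼────┤       
│  1 │ 10 │ 12 │ 15 │       
├────┼────┼────┼────┤       
│  7 │  9 │ 14 │ 11 │       
└────┴────┴────┴────┘       
Moves: 0                    
                            


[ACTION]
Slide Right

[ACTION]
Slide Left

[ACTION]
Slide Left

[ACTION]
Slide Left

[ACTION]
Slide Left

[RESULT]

┌────┬────┬────┬────┐       
│  2 │  3 │  6 │  4 │       
├────┼────┼────┼────┤       
│  5 │ 13 │  8 │    │       
├────┼────┼────┼────┤       
│  1 │ 10 │ 12 │ 15 │       
├────┼────┼────┼────┤       
│  7 │  9 │ 14 │ 11 │       
└────┴────┴────┴────┘       
Moves: 3                    
                            


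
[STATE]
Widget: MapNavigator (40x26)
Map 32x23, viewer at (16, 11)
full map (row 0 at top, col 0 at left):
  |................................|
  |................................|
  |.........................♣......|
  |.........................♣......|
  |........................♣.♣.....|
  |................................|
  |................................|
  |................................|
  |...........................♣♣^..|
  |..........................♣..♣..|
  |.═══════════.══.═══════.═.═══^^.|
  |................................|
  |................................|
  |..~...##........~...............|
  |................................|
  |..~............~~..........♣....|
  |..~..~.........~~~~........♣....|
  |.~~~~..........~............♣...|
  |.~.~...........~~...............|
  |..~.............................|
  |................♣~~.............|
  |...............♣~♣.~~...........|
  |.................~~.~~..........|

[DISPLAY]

                                        
                                        
    ................................    
    ................................    
    .........................♣......    
    .........................♣......    
    ........................♣.♣.....    
    ................................    
    ................................    
    ................................    
    ...........................♣♣^..    
    ..........................♣..♣..    
    .═══════════.══.═══════.═.═══^^.    
    ................@...............    
    ................................    
    ..~...##........~...............    
    ................................    
    ..~............~~..........♣....    
    ..~..~.........~~~~........♣....    
    .~~~~..........~............♣...    
    .~.~...........~~...............    
    ..~.............................    
    ................♣~~.............    
    ...............♣~♣.~~...........    
    .................~~.~~..........    
                                        


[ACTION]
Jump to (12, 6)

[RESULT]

                                        
                                        
                                        
                                        
                                        
                                        
                                        
        ................................
        ................................
        .........................♣......
        .........................♣......
        ........................♣.♣.....
        ................................
        ............@...................
        ................................
        ...........................♣♣^..
        ..........................♣..♣..
        .═══════════.══.═══════.═.═══^^.
        ................................
        ................................
        ..~...##........~...............
        ................................
        ..~............~~..........♣....
        ..~..~.........~~~~........♣....
        .~~~~..........~............♣...
        .~.~...........~~...............


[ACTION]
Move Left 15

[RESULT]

                                        
                                        
                                        
                                        
                                        
                                        
                                        
                    ....................
                    ....................
                    ....................
                    ....................
                    ....................
                    ....................
                    @...................
                    ....................
                    ....................
                    ....................
                    .═══════════.══.════
                    ....................
                    ....................
                    ..~...##........~...
                    ....................
                    ..~............~~...
                    ..~..~.........~~~~.
                    .~~~~..........~....
                    .~.~...........~~...


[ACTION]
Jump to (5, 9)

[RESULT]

                                        
                                        
                                        
                                        
               .........................
               .........................
               .........................
               .........................
               ........................♣
               .........................
               .........................
               .........................
               .........................
               .....@...................
               .═══════════.══.═══════.═
               .........................
               .........................
               ..~...##........~........
               .........................
               ..~............~~........
               ..~..~.........~~~~......
               .~~~~..........~.........
               .~.~...........~~........
               ..~......................
               ................♣~~......
               ...............♣~♣.~~....


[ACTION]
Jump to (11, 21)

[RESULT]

         ...........................♣♣^.
         ..........................♣..♣.
         .═══════════.══.═══════.═.═══^^
         ...............................
         ...............................
         ..~...##........~..............
         ...............................
         ..~............~~..........♣...
         ..~..~.........~~~~........♣...
         .~~~~..........~............♣..
         .~.~...........~~..............
         ..~............................
         ................♣~~............
         ...........@...♣~♣.~~..........
         .................~~.~~.........
                                        
                                        
                                        
                                        
                                        
                                        
                                        
                                        
                                        
                                        
                                        
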